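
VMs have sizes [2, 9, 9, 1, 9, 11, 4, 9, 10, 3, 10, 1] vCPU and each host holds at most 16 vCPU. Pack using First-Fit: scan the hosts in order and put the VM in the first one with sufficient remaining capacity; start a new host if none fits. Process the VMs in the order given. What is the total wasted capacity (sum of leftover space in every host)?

Put 2 vCPU in host 1; 14 vCPU remain.
Put 9 vCPU in host 1; 5 vCPU remain.
Put 9 vCPU in host 2; 7 vCPU remain.
Put 1 vCPU in host 1; 4 vCPU remain.
Put 9 vCPU in host 3; 7 vCPU remain.
Put 11 vCPU in host 4; 5 vCPU remain.
Put 4 vCPU in host 1; 0 vCPU remain.
Put 9 vCPU in host 5; 7 vCPU remain.
Put 10 vCPU in host 6; 6 vCPU remain.
Put 3 vCPU in host 2; 4 vCPU remain.
Put 10 vCPU in host 7; 6 vCPU remain.
Put 1 vCPU in host 2; 3 vCPU remain.
7 hosts × 16 vCPU = 112 vCPU; used 78 vCPU; unused 34 vCPU.

34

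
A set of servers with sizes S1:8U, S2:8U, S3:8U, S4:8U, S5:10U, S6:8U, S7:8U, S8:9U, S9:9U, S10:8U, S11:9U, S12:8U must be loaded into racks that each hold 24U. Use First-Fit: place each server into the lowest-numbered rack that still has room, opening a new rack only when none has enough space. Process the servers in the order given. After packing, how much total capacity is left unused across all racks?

19

Put S1 (8U) in rack 1; 16U remain.
Put S2 (8U) in rack 1; 8U remain.
Put S3 (8U) in rack 1; 0U remain.
Put S4 (8U) in rack 2; 16U remain.
Put S5 (10U) in rack 2; 6U remain.
Put S6 (8U) in rack 3; 16U remain.
Put S7 (8U) in rack 3; 8U remain.
Put S8 (9U) in rack 4; 15U remain.
Put S9 (9U) in rack 4; 6U remain.
Put S10 (8U) in rack 3; 0U remain.
Put S11 (9U) in rack 5; 15U remain.
Put S12 (8U) in rack 5; 7U remain.
5 racks × 24U = 120U; used 101U; unused 19U.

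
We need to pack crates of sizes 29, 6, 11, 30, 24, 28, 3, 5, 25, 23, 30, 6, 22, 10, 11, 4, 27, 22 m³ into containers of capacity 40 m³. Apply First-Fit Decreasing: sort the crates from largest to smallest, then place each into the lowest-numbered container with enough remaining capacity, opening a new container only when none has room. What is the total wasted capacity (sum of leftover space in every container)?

84

Sorted descending: 30, 30, 29, 28, 27, 25, 24, 23, 22, 22, 11, 11, 10, 6, 6, 5, 4, 3.
container 1: place 30 m³, 10 m³ left
container 2: place 30 m³, 10 m³ left
container 3: place 29 m³, 11 m³ left
container 4: place 28 m³, 12 m³ left
container 5: place 27 m³, 13 m³ left
container 6: place 25 m³, 15 m³ left
container 7: place 24 m³, 16 m³ left
container 8: place 23 m³, 17 m³ left
container 9: place 22 m³, 18 m³ left
container 10: place 22 m³, 18 m³ left
container 3: place 11 m³, 0 m³ left
container 4: place 11 m³, 1 m³ left
container 1: place 10 m³, 0 m³ left
container 2: place 6 m³, 4 m³ left
container 5: place 6 m³, 7 m³ left
container 5: place 5 m³, 2 m³ left
container 2: place 4 m³, 0 m³ left
container 6: place 3 m³, 12 m³ left
10 containers × 40 m³ = 400 m³; used 316 m³; unused 84 m³.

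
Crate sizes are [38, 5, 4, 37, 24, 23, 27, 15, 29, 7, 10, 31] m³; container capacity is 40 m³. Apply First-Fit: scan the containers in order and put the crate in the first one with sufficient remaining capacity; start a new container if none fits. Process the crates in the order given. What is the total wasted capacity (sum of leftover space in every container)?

30

38 m³ → container 1 (remaining 2 m³)
5 m³ → container 2 (remaining 35 m³)
4 m³ → container 2 (remaining 31 m³)
37 m³ → container 3 (remaining 3 m³)
24 m³ → container 2 (remaining 7 m³)
23 m³ → container 4 (remaining 17 m³)
27 m³ → container 5 (remaining 13 m³)
15 m³ → container 4 (remaining 2 m³)
29 m³ → container 6 (remaining 11 m³)
7 m³ → container 2 (remaining 0 m³)
10 m³ → container 5 (remaining 3 m³)
31 m³ → container 7 (remaining 9 m³)
7 containers × 40 m³ = 280 m³; used 250 m³; unused 30 m³.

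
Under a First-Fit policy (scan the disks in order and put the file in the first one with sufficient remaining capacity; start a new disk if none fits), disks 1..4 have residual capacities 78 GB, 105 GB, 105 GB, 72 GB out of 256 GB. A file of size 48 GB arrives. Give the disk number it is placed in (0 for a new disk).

1

Disks with room: disk 1 (78 GB), disk 2 (105 GB), disk 3 (105 GB), disk 4 (72 GB).
The first with room is disk 1.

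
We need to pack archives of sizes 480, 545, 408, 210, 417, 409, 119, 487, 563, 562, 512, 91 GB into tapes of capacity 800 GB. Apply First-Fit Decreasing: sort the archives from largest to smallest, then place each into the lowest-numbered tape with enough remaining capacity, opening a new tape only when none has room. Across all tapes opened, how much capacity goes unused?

Sorted descending: 563, 562, 545, 512, 487, 480, 417, 409, 408, 210, 119, 91.
Put 563 GB in tape 1; 237 GB remain.
Put 562 GB in tape 2; 238 GB remain.
Put 545 GB in tape 3; 255 GB remain.
Put 512 GB in tape 4; 288 GB remain.
Put 487 GB in tape 5; 313 GB remain.
Put 480 GB in tape 6; 320 GB remain.
Put 417 GB in tape 7; 383 GB remain.
Put 409 GB in tape 8; 391 GB remain.
Put 408 GB in tape 9; 392 GB remain.
Put 210 GB in tape 1; 27 GB remain.
Put 119 GB in tape 2; 119 GB remain.
Put 91 GB in tape 2; 28 GB remain.
9 tapes × 800 GB = 7200 GB; used 4803 GB; unused 2397 GB.

2397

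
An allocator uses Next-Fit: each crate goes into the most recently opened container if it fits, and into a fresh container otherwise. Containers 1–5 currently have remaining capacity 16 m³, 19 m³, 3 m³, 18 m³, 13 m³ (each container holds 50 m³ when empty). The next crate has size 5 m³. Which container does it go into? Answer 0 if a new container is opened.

Next-Fit only looks at container 5, which has 13 m³ free.
5 m³ fits there.

5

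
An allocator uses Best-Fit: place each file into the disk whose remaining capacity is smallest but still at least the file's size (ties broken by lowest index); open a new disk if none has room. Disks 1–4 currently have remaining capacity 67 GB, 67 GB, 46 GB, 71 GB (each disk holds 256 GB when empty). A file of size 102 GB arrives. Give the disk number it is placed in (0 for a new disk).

No disk has ≥ 102 GB free, so a new disk is opened.

0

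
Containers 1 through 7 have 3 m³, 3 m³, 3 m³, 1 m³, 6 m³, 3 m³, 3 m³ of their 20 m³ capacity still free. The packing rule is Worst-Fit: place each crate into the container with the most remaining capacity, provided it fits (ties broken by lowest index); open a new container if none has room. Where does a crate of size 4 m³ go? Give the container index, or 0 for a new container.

5

Containers with room: container 5 (6 m³).
Most room is container 5 with 6 m³ free.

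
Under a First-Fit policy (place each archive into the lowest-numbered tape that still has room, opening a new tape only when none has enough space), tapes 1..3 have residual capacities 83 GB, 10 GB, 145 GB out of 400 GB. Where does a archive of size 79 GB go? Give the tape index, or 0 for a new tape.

1

Tapes with room: tape 1 (83 GB), tape 3 (145 GB).
The first with room is tape 1.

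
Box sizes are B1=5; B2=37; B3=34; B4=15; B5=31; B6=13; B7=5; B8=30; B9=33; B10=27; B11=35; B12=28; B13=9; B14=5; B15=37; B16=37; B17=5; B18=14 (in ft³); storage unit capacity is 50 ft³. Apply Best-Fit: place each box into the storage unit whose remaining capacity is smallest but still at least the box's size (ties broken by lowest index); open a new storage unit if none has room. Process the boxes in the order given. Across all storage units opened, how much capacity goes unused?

100

B1 (5 ft³) → storage unit 1 (remaining 45 ft³)
B2 (37 ft³) → storage unit 1 (remaining 8 ft³)
B3 (34 ft³) → storage unit 2 (remaining 16 ft³)
B4 (15 ft³) → storage unit 2 (remaining 1 ft³)
B5 (31 ft³) → storage unit 3 (remaining 19 ft³)
B6 (13 ft³) → storage unit 3 (remaining 6 ft³)
B7 (5 ft³) → storage unit 3 (remaining 1 ft³)
B8 (30 ft³) → storage unit 4 (remaining 20 ft³)
B9 (33 ft³) → storage unit 5 (remaining 17 ft³)
B10 (27 ft³) → storage unit 6 (remaining 23 ft³)
B11 (35 ft³) → storage unit 7 (remaining 15 ft³)
B12 (28 ft³) → storage unit 8 (remaining 22 ft³)
B13 (9 ft³) → storage unit 7 (remaining 6 ft³)
B14 (5 ft³) → storage unit 7 (remaining 1 ft³)
B15 (37 ft³) → storage unit 9 (remaining 13 ft³)
B16 (37 ft³) → storage unit 10 (remaining 13 ft³)
B17 (5 ft³) → storage unit 1 (remaining 3 ft³)
B18 (14 ft³) → storage unit 5 (remaining 3 ft³)
10 storage units × 50 ft³ = 500 ft³; used 400 ft³; unused 100 ft³.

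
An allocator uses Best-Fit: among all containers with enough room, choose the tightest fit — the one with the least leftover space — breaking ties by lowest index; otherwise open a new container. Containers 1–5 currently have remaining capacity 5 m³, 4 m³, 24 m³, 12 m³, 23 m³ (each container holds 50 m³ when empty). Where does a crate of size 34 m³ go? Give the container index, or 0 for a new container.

0

No container has ≥ 34 m³ free, so a new container is opened.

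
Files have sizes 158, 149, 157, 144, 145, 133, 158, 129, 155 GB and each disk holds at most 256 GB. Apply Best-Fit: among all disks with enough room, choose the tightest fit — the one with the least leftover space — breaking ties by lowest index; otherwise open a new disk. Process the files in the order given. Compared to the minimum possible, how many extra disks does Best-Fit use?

0

Best-Fit: [158] [149] [157] [144] [145] [133] [158] [129] [155] → 9 disks.
9 files exceed 128 GB (half the capacity), and no two of those can share a disk, so at least 9 disks are needed.
So 9 is already optimal.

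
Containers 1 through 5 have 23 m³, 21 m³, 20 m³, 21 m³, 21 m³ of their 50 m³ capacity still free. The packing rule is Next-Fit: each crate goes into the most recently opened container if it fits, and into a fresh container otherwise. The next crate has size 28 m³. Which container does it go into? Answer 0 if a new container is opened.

Next-Fit only looks at container 5, which has 21 m³ free.
28 m³ does not fit, so a new container is opened.

0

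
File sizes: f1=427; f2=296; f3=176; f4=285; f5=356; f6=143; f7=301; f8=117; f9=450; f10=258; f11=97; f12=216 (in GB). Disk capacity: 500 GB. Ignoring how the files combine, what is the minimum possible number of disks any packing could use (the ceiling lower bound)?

Total size = 427 + 296 + 176 + 285 + 356 + 143 + 301 + 117 + 450 + 258 + 97 + 216 = 3122 GB.
⌈3122 / 500⌉ = 7.

7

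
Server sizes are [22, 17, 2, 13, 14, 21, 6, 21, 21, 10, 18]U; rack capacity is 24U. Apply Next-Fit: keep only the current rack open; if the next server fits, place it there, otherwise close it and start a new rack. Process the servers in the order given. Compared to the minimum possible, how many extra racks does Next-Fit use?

Next-Fit: [22] [17,2] [13] [14] [21] [6] [21] [21] [10] [18] → 10 racks.
8 servers exceed 12U (half the capacity), and no two of those can share a rack, so at least 8 racks are needed.
An optimal packing achieves that bound: [22,2] [21] [21] [21] [18,6] [17] [14,10] [13] → 8 racks.
Excess: 10 − 8 = 2.

2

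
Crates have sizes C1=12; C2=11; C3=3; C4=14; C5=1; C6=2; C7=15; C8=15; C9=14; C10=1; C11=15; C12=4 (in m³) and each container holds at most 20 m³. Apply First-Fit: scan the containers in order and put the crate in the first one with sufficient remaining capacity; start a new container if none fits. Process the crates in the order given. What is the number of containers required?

7 containers

container 1: place C1 (12 m³), 8 m³ left
container 2: place C2 (11 m³), 9 m³ left
container 1: place C3 (3 m³), 5 m³ left
container 3: place C4 (14 m³), 6 m³ left
container 1: place C5 (1 m³), 4 m³ left
container 1: place C6 (2 m³), 2 m³ left
container 4: place C7 (15 m³), 5 m³ left
container 5: place C8 (15 m³), 5 m³ left
container 6: place C9 (14 m³), 6 m³ left
container 1: place C10 (1 m³), 1 m³ left
container 7: place C11 (15 m³), 5 m³ left
container 2: place C12 (4 m³), 5 m³ left
Final containers: [12,3,1,2,1] [11,4] [14] [15] [15] [14] [15].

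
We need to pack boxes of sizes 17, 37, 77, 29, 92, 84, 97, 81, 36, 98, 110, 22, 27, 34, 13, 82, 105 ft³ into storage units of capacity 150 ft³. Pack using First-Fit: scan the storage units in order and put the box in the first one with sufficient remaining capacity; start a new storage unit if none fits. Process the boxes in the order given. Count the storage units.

9

storage unit 1: place 17 ft³, 133 ft³ left
storage unit 1: place 37 ft³, 96 ft³ left
storage unit 1: place 77 ft³, 19 ft³ left
storage unit 2: place 29 ft³, 121 ft³ left
storage unit 2: place 92 ft³, 29 ft³ left
storage unit 3: place 84 ft³, 66 ft³ left
storage unit 4: place 97 ft³, 53 ft³ left
storage unit 5: place 81 ft³, 69 ft³ left
storage unit 3: place 36 ft³, 30 ft³ left
storage unit 6: place 98 ft³, 52 ft³ left
storage unit 7: place 110 ft³, 40 ft³ left
storage unit 2: place 22 ft³, 7 ft³ left
storage unit 3: place 27 ft³, 3 ft³ left
storage unit 4: place 34 ft³, 19 ft³ left
storage unit 1: place 13 ft³, 6 ft³ left
storage unit 8: place 82 ft³, 68 ft³ left
storage unit 9: place 105 ft³, 45 ft³ left
Final storage units: [17,37,77,13] [29,92,22] [84,36,27] [97,34] [81] [98] [110] [82] [105].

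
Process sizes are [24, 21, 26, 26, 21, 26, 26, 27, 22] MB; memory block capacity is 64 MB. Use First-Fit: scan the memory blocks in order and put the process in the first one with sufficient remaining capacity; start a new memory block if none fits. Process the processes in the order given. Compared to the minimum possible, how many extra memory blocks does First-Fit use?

First-Fit: [24,21] [26,26] [21,26] [26,27] [22] → 5 memory blocks.
Total size 219 MB; any packing needs at least ⌈219/64⌉ = 4 memory blocks.
An optimal packing achieves that bound: [27,26] [26,26] [26,24] [22,21,21] → 4 memory blocks.
Excess: 5 − 4 = 1.

1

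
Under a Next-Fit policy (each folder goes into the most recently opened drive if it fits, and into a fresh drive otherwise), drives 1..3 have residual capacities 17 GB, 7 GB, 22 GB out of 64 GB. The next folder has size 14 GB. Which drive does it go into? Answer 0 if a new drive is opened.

Next-Fit only looks at drive 3, which has 22 GB free.
14 GB fits there.

3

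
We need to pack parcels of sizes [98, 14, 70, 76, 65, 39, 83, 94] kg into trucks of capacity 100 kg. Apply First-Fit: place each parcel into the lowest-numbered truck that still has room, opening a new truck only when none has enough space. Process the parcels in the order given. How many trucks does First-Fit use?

7

truck 1: place 98 kg, 2 kg left
truck 2: place 14 kg, 86 kg left
truck 2: place 70 kg, 16 kg left
truck 3: place 76 kg, 24 kg left
truck 4: place 65 kg, 35 kg left
truck 5: place 39 kg, 61 kg left
truck 6: place 83 kg, 17 kg left
truck 7: place 94 kg, 6 kg left
Final trucks: [98] [14,70] [76] [65] [39] [83] [94].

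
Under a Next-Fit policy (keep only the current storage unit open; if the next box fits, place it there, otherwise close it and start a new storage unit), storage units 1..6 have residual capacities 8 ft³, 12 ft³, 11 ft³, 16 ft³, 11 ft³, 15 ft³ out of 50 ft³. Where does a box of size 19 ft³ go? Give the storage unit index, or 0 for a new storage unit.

Next-Fit only looks at storage unit 6, which has 15 ft³ free.
19 ft³ does not fit, so a new storage unit is opened.

0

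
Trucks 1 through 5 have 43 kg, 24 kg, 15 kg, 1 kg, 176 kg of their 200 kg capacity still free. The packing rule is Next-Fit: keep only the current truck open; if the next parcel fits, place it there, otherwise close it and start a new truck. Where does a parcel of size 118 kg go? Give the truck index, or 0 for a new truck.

Next-Fit only looks at truck 5, which has 176 kg free.
118 kg fits there.

5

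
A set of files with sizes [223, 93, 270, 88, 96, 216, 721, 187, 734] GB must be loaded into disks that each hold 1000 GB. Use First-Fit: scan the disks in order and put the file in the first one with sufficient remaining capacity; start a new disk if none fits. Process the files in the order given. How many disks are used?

Put 223 GB in disk 1; 777 GB remain.
Put 93 GB in disk 1; 684 GB remain.
Put 270 GB in disk 1; 414 GB remain.
Put 88 GB in disk 1; 326 GB remain.
Put 96 GB in disk 1; 230 GB remain.
Put 216 GB in disk 1; 14 GB remain.
Put 721 GB in disk 2; 279 GB remain.
Put 187 GB in disk 2; 92 GB remain.
Put 734 GB in disk 3; 266 GB remain.

3 disks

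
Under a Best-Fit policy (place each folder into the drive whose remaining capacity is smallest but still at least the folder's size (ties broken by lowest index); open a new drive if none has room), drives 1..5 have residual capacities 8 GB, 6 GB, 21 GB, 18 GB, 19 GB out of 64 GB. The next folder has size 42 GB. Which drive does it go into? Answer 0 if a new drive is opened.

0

No drive has ≥ 42 GB free, so a new drive is opened.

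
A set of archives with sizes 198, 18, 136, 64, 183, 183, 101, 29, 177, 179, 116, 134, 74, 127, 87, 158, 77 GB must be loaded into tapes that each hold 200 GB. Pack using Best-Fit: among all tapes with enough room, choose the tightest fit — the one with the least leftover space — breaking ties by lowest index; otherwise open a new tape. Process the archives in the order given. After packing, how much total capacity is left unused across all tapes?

359

tape 1: place 198 GB, 2 GB left
tape 2: place 18 GB, 182 GB left
tape 2: place 136 GB, 46 GB left
tape 3: place 64 GB, 136 GB left
tape 4: place 183 GB, 17 GB left
tape 5: place 183 GB, 17 GB left
tape 3: place 101 GB, 35 GB left
tape 3: place 29 GB, 6 GB left
tape 6: place 177 GB, 23 GB left
tape 7: place 179 GB, 21 GB left
tape 8: place 116 GB, 84 GB left
tape 9: place 134 GB, 66 GB left
tape 8: place 74 GB, 10 GB left
tape 10: place 127 GB, 73 GB left
tape 11: place 87 GB, 113 GB left
tape 12: place 158 GB, 42 GB left
tape 11: place 77 GB, 36 GB left
12 tapes × 200 GB = 2400 GB; used 2041 GB; unused 359 GB.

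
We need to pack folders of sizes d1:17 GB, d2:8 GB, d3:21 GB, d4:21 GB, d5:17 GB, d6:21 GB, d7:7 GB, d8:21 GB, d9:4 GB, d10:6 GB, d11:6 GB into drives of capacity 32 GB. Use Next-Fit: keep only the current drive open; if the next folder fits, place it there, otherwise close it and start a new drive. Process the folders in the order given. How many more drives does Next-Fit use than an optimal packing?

1

Next-Fit: [17,8] [21] [21] [17] [21,7] [21,4,6] [6] → 7 drives.
6 folders exceed 16 GB (half the capacity), and no two of those can share a drive, so at least 6 drives are needed.
An optimal packing achieves that bound: [21,8] [21,7,4] [21,6] [21,6] [17] [17] → 6 drives.
Excess: 7 − 6 = 1.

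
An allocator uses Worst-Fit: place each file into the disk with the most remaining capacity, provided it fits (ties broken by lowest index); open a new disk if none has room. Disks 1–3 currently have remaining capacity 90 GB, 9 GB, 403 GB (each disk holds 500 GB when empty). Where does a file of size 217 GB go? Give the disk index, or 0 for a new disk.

Disks with room: disk 3 (403 GB).
Most room is disk 3 with 403 GB free.

3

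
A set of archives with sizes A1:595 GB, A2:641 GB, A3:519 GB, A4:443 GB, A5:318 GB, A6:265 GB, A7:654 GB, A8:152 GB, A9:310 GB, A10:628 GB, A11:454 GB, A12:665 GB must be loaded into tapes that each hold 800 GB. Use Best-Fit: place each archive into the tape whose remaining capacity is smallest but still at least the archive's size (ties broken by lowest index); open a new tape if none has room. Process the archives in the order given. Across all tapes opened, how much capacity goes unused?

756

A1 (595 GB) → tape 1 (remaining 205 GB)
A2 (641 GB) → tape 2 (remaining 159 GB)
A3 (519 GB) → tape 3 (remaining 281 GB)
A4 (443 GB) → tape 4 (remaining 357 GB)
A5 (318 GB) → tape 4 (remaining 39 GB)
A6 (265 GB) → tape 3 (remaining 16 GB)
A7 (654 GB) → tape 5 (remaining 146 GB)
A8 (152 GB) → tape 2 (remaining 7 GB)
A9 (310 GB) → tape 6 (remaining 490 GB)
A10 (628 GB) → tape 7 (remaining 172 GB)
A11 (454 GB) → tape 6 (remaining 36 GB)
A12 (665 GB) → tape 8 (remaining 135 GB)
8 tapes × 800 GB = 6400 GB; used 5644 GB; unused 756 GB.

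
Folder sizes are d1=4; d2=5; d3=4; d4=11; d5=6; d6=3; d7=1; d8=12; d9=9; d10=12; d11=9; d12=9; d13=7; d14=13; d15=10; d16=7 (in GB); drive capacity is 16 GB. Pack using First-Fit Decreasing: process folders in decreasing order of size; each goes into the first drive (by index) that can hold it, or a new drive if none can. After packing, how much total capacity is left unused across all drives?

6

Sorted descending: 13, 12, 12, 11, 10, 9, 9, 9, 7, 7, 6, 5, 4, 4, 3, 1.
13 GB → drive 1 (remaining 3 GB)
12 GB → drive 2 (remaining 4 GB)
12 GB → drive 3 (remaining 4 GB)
11 GB → drive 4 (remaining 5 GB)
10 GB → drive 5 (remaining 6 GB)
9 GB → drive 6 (remaining 7 GB)
9 GB → drive 7 (remaining 7 GB)
9 GB → drive 8 (remaining 7 GB)
7 GB → drive 6 (remaining 0 GB)
7 GB → drive 7 (remaining 0 GB)
6 GB → drive 5 (remaining 0 GB)
5 GB → drive 4 (remaining 0 GB)
4 GB → drive 2 (remaining 0 GB)
4 GB → drive 3 (remaining 0 GB)
3 GB → drive 1 (remaining 0 GB)
1 GB → drive 8 (remaining 6 GB)
8 drives × 16 GB = 128 GB; used 122 GB; unused 6 GB.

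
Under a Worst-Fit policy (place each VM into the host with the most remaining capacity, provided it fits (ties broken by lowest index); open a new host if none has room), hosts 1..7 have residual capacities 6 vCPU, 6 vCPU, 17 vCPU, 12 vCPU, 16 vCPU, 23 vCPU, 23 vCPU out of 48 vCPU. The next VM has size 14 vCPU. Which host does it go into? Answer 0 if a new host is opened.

Hosts with room: host 3 (17 vCPU), host 5 (16 vCPU), host 6 (23 vCPU), host 7 (23 vCPU).
Most room is host 6 with 23 vCPU free.

6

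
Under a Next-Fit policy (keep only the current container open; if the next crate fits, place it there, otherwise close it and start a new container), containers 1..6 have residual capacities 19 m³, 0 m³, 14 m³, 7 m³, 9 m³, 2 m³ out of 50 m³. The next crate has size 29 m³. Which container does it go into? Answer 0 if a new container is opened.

Next-Fit only looks at container 6, which has 2 m³ free.
29 m³ does not fit, so a new container is opened.

0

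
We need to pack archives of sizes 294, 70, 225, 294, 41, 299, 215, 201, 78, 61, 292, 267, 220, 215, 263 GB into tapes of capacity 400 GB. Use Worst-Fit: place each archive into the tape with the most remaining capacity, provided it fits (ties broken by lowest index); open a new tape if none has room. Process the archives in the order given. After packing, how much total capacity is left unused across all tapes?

Put 294 GB in tape 1; 106 GB remain.
Put 70 GB in tape 1; 36 GB remain.
Put 225 GB in tape 2; 175 GB remain.
Put 294 GB in tape 3; 106 GB remain.
Put 41 GB in tape 2; 134 GB remain.
Put 299 GB in tape 4; 101 GB remain.
Put 215 GB in tape 5; 185 GB remain.
Put 201 GB in tape 6; 199 GB remain.
Put 78 GB in tape 6; 121 GB remain.
Put 61 GB in tape 5; 124 GB remain.
Put 292 GB in tape 7; 108 GB remain.
Put 267 GB in tape 8; 133 GB remain.
Put 220 GB in tape 9; 180 GB remain.
Put 215 GB in tape 10; 185 GB remain.
Put 263 GB in tape 11; 137 GB remain.
11 tapes × 400 GB = 4400 GB; used 3035 GB; unused 1365 GB.

1365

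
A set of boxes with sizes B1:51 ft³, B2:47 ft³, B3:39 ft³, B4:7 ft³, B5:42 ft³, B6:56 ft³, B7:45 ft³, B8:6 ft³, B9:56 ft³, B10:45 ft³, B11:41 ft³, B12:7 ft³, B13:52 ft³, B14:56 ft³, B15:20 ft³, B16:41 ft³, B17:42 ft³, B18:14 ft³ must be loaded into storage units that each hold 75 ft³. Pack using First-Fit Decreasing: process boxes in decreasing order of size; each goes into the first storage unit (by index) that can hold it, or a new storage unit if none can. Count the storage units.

13

Sorted descending: 56, 56, 56, 52, 51, 47, 45, 45, 42, 42, 41, 41, 39, 20, 14, 7, 7, 6.
56 ft³ → storage unit 1 (remaining 19 ft³)
56 ft³ → storage unit 2 (remaining 19 ft³)
56 ft³ → storage unit 3 (remaining 19 ft³)
52 ft³ → storage unit 4 (remaining 23 ft³)
51 ft³ → storage unit 5 (remaining 24 ft³)
47 ft³ → storage unit 6 (remaining 28 ft³)
45 ft³ → storage unit 7 (remaining 30 ft³)
45 ft³ → storage unit 8 (remaining 30 ft³)
42 ft³ → storage unit 9 (remaining 33 ft³)
42 ft³ → storage unit 10 (remaining 33 ft³)
41 ft³ → storage unit 11 (remaining 34 ft³)
41 ft³ → storage unit 12 (remaining 34 ft³)
39 ft³ → storage unit 13 (remaining 36 ft³)
20 ft³ → storage unit 4 (remaining 3 ft³)
14 ft³ → storage unit 1 (remaining 5 ft³)
7 ft³ → storage unit 2 (remaining 12 ft³)
7 ft³ → storage unit 2 (remaining 5 ft³)
6 ft³ → storage unit 3 (remaining 13 ft³)
Final storage units: [56,14] [56,7,7] [56,6] [52,20] [51] [47] [45] [45] [42] [42] [41] [41] [39].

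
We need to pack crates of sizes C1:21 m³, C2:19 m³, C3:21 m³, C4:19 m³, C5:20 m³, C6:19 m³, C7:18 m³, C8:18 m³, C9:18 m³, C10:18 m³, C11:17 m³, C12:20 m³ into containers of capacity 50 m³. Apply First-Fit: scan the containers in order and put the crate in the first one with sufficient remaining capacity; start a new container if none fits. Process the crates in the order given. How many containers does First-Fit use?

C1 (21 m³) → container 1 (remaining 29 m³)
C2 (19 m³) → container 1 (remaining 10 m³)
C3 (21 m³) → container 2 (remaining 29 m³)
C4 (19 m³) → container 2 (remaining 10 m³)
C5 (20 m³) → container 3 (remaining 30 m³)
C6 (19 m³) → container 3 (remaining 11 m³)
C7 (18 m³) → container 4 (remaining 32 m³)
C8 (18 m³) → container 4 (remaining 14 m³)
C9 (18 m³) → container 5 (remaining 32 m³)
C10 (18 m³) → container 5 (remaining 14 m³)
C11 (17 m³) → container 6 (remaining 33 m³)
C12 (20 m³) → container 6 (remaining 13 m³)
Final containers: [21,19] [21,19] [20,19] [18,18] [18,18] [17,20].

6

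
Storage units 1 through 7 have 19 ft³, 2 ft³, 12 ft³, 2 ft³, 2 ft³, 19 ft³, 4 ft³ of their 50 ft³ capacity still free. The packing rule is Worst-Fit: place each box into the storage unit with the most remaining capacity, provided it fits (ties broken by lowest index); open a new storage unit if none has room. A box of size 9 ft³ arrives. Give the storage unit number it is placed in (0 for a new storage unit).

1

Storage units with room: storage unit 1 (19 ft³), storage unit 3 (12 ft³), storage unit 6 (19 ft³).
Most room is storage unit 1 with 19 ft³ free.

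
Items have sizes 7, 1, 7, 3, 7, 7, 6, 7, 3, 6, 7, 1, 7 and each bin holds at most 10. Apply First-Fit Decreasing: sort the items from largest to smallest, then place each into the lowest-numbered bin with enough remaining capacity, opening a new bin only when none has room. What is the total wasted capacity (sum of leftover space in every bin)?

Sorted descending: 7, 7, 7, 7, 7, 7, 7, 6, 6, 3, 3, 1, 1.
bin 1: place 7, 3 left
bin 2: place 7, 3 left
bin 3: place 7, 3 left
bin 4: place 7, 3 left
bin 5: place 7, 3 left
bin 6: place 7, 3 left
bin 7: place 7, 3 left
bin 8: place 6, 4 left
bin 9: place 6, 4 left
bin 1: place 3, 0 left
bin 2: place 3, 0 left
bin 3: place 1, 2 left
bin 3: place 1, 1 left
9 bins × 10 = 90; used 69; unused 21.

21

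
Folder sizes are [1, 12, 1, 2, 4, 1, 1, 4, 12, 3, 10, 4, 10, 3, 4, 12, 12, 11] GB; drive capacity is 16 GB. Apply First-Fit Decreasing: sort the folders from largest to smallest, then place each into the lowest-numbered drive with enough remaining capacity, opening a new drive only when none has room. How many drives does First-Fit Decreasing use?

7 drives

Sorted descending: 12, 12, 12, 12, 11, 10, 10, 4, 4, 4, 4, 3, 3, 2, 1, 1, 1, 1.
Put 12 GB in drive 1; 4 GB remain.
Put 12 GB in drive 2; 4 GB remain.
Put 12 GB in drive 3; 4 GB remain.
Put 12 GB in drive 4; 4 GB remain.
Put 11 GB in drive 5; 5 GB remain.
Put 10 GB in drive 6; 6 GB remain.
Put 10 GB in drive 7; 6 GB remain.
Put 4 GB in drive 1; 0 GB remain.
Put 4 GB in drive 2; 0 GB remain.
Put 4 GB in drive 3; 0 GB remain.
Put 4 GB in drive 4; 0 GB remain.
Put 3 GB in drive 5; 2 GB remain.
Put 3 GB in drive 6; 3 GB remain.
Put 2 GB in drive 5; 0 GB remain.
Put 1 GB in drive 6; 2 GB remain.
Put 1 GB in drive 6; 1 GB remain.
Put 1 GB in drive 6; 0 GB remain.
Put 1 GB in drive 7; 5 GB remain.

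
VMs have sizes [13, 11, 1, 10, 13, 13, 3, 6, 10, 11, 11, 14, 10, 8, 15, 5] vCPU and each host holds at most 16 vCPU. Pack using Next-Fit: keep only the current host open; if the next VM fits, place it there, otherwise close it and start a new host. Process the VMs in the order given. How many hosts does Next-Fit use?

Put 13 vCPU in host 1; 3 vCPU remain.
Put 11 vCPU in host 2; 5 vCPU remain.
Put 1 vCPU in host 2; 4 vCPU remain.
Put 10 vCPU in host 3; 6 vCPU remain.
Put 13 vCPU in host 4; 3 vCPU remain.
Put 13 vCPU in host 5; 3 vCPU remain.
Put 3 vCPU in host 5; 0 vCPU remain.
Put 6 vCPU in host 6; 10 vCPU remain.
Put 10 vCPU in host 6; 0 vCPU remain.
Put 11 vCPU in host 7; 5 vCPU remain.
Put 11 vCPU in host 8; 5 vCPU remain.
Put 14 vCPU in host 9; 2 vCPU remain.
Put 10 vCPU in host 10; 6 vCPU remain.
Put 8 vCPU in host 11; 8 vCPU remain.
Put 15 vCPU in host 12; 1 vCPU remain.
Put 5 vCPU in host 13; 11 vCPU remain.

13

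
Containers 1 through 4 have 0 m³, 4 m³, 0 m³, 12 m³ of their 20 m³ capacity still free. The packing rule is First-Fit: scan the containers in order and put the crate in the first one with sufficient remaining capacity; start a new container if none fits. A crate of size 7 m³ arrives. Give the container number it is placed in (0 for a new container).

4

Containers with room: container 4 (12 m³).
The first with room is container 4.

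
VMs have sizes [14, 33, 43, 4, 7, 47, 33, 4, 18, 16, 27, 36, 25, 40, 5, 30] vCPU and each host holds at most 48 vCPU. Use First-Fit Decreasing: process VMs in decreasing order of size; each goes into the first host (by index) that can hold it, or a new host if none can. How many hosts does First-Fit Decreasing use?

9 hosts

Sorted descending: 47, 43, 40, 36, 33, 33, 30, 27, 25, 18, 16, 14, 7, 5, 4, 4.
Put 47 vCPU in host 1; 1 vCPU remain.
Put 43 vCPU in host 2; 5 vCPU remain.
Put 40 vCPU in host 3; 8 vCPU remain.
Put 36 vCPU in host 4; 12 vCPU remain.
Put 33 vCPU in host 5; 15 vCPU remain.
Put 33 vCPU in host 6; 15 vCPU remain.
Put 30 vCPU in host 7; 18 vCPU remain.
Put 27 vCPU in host 8; 21 vCPU remain.
Put 25 vCPU in host 9; 23 vCPU remain.
Put 18 vCPU in host 7; 0 vCPU remain.
Put 16 vCPU in host 8; 5 vCPU remain.
Put 14 vCPU in host 5; 1 vCPU remain.
Put 7 vCPU in host 3; 1 vCPU remain.
Put 5 vCPU in host 2; 0 vCPU remain.
Put 4 vCPU in host 4; 8 vCPU remain.
Put 4 vCPU in host 4; 4 vCPU remain.
Final hosts: [47] [43,5] [40,7] [36,4,4] [33,14] [33] [30,18] [27,16] [25].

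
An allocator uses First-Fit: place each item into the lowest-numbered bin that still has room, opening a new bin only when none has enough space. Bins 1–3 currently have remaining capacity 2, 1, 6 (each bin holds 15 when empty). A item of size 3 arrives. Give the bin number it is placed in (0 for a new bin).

Bins with room: bin 3 (6).
The first with room is bin 3.

3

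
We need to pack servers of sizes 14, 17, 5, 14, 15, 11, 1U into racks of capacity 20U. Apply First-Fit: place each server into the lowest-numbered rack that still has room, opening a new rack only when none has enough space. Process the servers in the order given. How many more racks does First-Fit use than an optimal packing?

0

First-Fit: [14,5,1] [17] [14] [15] [11] → 5 racks.
5 servers exceed 10U (half the capacity), and no two of those can share a rack, so at least 5 racks are needed.
So 5 is already optimal.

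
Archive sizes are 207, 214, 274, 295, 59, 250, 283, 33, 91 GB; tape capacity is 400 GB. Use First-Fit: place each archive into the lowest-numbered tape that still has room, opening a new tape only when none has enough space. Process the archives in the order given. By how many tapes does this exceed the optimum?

0

First-Fit: [207,59,33,91] [214] [274] [295] [250] [283] → 6 tapes.
6 archives exceed 200 GB (half the capacity), and no two of those can share a tape, so at least 6 tapes are needed.
So 6 is already optimal.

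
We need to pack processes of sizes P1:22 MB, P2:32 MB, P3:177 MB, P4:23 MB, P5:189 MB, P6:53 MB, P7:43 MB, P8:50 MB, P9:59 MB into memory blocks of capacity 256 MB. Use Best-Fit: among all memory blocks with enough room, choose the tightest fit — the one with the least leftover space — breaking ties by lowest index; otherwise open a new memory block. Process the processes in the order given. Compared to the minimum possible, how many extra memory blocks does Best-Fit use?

Best-Fit: [22,32,177,23] [189,53] [43,50,59] → 3 memory blocks.
Total size 648 MB; any packing needs at least ⌈648/256⌉ = 3 memory blocks.
So 3 is already optimal.

0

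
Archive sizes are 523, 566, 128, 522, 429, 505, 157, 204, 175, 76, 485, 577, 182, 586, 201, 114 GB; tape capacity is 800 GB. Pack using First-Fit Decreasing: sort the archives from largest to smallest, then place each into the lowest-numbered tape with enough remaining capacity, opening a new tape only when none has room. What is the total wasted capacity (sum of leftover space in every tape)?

Sorted descending: 586, 577, 566, 523, 522, 505, 485, 429, 204, 201, 182, 175, 157, 128, 114, 76.
Put 586 GB in tape 1; 214 GB remain.
Put 577 GB in tape 2; 223 GB remain.
Put 566 GB in tape 3; 234 GB remain.
Put 523 GB in tape 4; 277 GB remain.
Put 522 GB in tape 5; 278 GB remain.
Put 505 GB in tape 6; 295 GB remain.
Put 485 GB in tape 7; 315 GB remain.
Put 429 GB in tape 8; 371 GB remain.
Put 204 GB in tape 1; 10 GB remain.
Put 201 GB in tape 2; 22 GB remain.
Put 182 GB in tape 3; 52 GB remain.
Put 175 GB in tape 4; 102 GB remain.
Put 157 GB in tape 5; 121 GB remain.
Put 128 GB in tape 6; 167 GB remain.
Put 114 GB in tape 5; 7 GB remain.
Put 76 GB in tape 4; 26 GB remain.
8 tapes × 800 GB = 6400 GB; used 5430 GB; unused 970 GB.

970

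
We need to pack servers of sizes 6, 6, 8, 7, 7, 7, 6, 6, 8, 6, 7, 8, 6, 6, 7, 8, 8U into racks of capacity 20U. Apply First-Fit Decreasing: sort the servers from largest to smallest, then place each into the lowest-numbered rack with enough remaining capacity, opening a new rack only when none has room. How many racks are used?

7

Sorted descending: 8, 8, 8, 8, 8, 7, 7, 7, 7, 7, 6, 6, 6, 6, 6, 6, 6.
rack 1: place 8U, 12U left
rack 1: place 8U, 4U left
rack 2: place 8U, 12U left
rack 2: place 8U, 4U left
rack 3: place 8U, 12U left
rack 3: place 7U, 5U left
rack 4: place 7U, 13U left
rack 4: place 7U, 6U left
rack 5: place 7U, 13U left
rack 5: place 7U, 6U left
rack 4: place 6U, 0U left
rack 5: place 6U, 0U left
rack 6: place 6U, 14U left
rack 6: place 6U, 8U left
rack 6: place 6U, 2U left
rack 7: place 6U, 14U left
rack 7: place 6U, 8U left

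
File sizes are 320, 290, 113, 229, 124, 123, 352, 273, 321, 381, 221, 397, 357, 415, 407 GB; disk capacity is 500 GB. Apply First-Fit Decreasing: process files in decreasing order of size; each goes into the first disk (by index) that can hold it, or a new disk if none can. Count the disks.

11 disks

Sorted descending: 415, 407, 397, 381, 357, 352, 321, 320, 290, 273, 229, 221, 124, 123, 113.
disk 1: place 415 GB, 85 GB left
disk 2: place 407 GB, 93 GB left
disk 3: place 397 GB, 103 GB left
disk 4: place 381 GB, 119 GB left
disk 5: place 357 GB, 143 GB left
disk 6: place 352 GB, 148 GB left
disk 7: place 321 GB, 179 GB left
disk 8: place 320 GB, 180 GB left
disk 9: place 290 GB, 210 GB left
disk 10: place 273 GB, 227 GB left
disk 11: place 229 GB, 271 GB left
disk 10: place 221 GB, 6 GB left
disk 5: place 124 GB, 19 GB left
disk 6: place 123 GB, 25 GB left
disk 4: place 113 GB, 6 GB left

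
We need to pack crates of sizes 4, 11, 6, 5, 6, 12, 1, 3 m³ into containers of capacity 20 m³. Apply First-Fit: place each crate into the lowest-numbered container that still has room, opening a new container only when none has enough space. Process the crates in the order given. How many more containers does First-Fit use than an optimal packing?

0

First-Fit: [4,11,5] [6,6,1,3] [12] → 3 containers.
Total size 48 m³; any packing needs at least ⌈48/20⌉ = 3 containers.
So 3 is already optimal.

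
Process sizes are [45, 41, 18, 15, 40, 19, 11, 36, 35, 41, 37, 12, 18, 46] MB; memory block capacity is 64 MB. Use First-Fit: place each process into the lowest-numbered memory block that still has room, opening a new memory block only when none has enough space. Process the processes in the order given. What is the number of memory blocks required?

8 memory blocks

45 MB → memory block 1 (remaining 19 MB)
41 MB → memory block 2 (remaining 23 MB)
18 MB → memory block 1 (remaining 1 MB)
15 MB → memory block 2 (remaining 8 MB)
40 MB → memory block 3 (remaining 24 MB)
19 MB → memory block 3 (remaining 5 MB)
11 MB → memory block 4 (remaining 53 MB)
36 MB → memory block 4 (remaining 17 MB)
35 MB → memory block 5 (remaining 29 MB)
41 MB → memory block 6 (remaining 23 MB)
37 MB → memory block 7 (remaining 27 MB)
12 MB → memory block 4 (remaining 5 MB)
18 MB → memory block 5 (remaining 11 MB)
46 MB → memory block 8 (remaining 18 MB)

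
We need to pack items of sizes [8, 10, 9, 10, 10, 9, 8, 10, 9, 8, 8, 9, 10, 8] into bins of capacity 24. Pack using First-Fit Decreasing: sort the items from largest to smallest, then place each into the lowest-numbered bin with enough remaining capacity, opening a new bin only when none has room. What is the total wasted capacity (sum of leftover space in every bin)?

42

Sorted descending: 10, 10, 10, 10, 10, 9, 9, 9, 9, 8, 8, 8, 8, 8.
bin 1: place 10, 14 left
bin 1: place 10, 4 left
bin 2: place 10, 14 left
bin 2: place 10, 4 left
bin 3: place 10, 14 left
bin 3: place 9, 5 left
bin 4: place 9, 15 left
bin 4: place 9, 6 left
bin 5: place 9, 15 left
bin 5: place 8, 7 left
bin 6: place 8, 16 left
bin 6: place 8, 8 left
bin 6: place 8, 0 left
bin 7: place 8, 16 left
7 bins × 24 = 168; used 126; unused 42.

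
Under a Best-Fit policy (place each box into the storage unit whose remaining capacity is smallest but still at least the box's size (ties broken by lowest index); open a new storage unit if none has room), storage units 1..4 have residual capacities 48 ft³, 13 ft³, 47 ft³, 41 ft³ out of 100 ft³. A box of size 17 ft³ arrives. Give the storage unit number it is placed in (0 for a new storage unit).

4

Storage units with room: storage unit 1 (48 ft³), storage unit 3 (47 ft³), storage unit 4 (41 ft³).
Tightest fit is storage unit 4 with 41 ft³ free.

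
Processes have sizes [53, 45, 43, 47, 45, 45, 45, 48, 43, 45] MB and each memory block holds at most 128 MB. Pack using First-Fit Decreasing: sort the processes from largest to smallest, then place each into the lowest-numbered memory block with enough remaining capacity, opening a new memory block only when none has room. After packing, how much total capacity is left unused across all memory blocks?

Sorted descending: 53, 48, 47, 45, 45, 45, 45, 45, 43, 43.
memory block 1: place 53 MB, 75 MB left
memory block 1: place 48 MB, 27 MB left
memory block 2: place 47 MB, 81 MB left
memory block 2: place 45 MB, 36 MB left
memory block 3: place 45 MB, 83 MB left
memory block 3: place 45 MB, 38 MB left
memory block 4: place 45 MB, 83 MB left
memory block 4: place 45 MB, 38 MB left
memory block 5: place 43 MB, 85 MB left
memory block 5: place 43 MB, 42 MB left
5 memory blocks × 128 MB = 640 MB; used 459 MB; unused 181 MB.

181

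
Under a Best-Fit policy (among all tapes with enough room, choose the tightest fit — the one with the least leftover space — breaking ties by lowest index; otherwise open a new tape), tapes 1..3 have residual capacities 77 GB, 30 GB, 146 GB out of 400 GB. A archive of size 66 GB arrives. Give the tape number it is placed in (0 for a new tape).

1

Tapes with room: tape 1 (77 GB), tape 3 (146 GB).
Tightest fit is tape 1 with 77 GB free.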